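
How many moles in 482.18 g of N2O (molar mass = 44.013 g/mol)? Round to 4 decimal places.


n = mass / M
n = 482.18 / 44.013
n = 10.95539954 mol, rounded to 4 dp:

10.9554 mol


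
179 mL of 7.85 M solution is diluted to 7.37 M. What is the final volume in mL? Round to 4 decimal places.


Dilution: M1*V1 = M2*V2, solve for V2.
V2 = M1*V1 / M2
V2 = 7.85 * 179 / 7.37
V2 = 1405.15 / 7.37
V2 = 190.65807327 mL, rounded to 4 dp:

190.6581 mL


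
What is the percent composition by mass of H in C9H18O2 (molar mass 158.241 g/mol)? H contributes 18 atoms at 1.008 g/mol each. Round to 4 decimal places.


pct = 100 * (n_elem * M_elem) / M_total
mass_contribution = 18 * 1.008 = 18.144 g/mol
pct = 100 * 18.144 / 158.241
pct = 11.46605494 %, rounded to 4 dp:

11.4661 %


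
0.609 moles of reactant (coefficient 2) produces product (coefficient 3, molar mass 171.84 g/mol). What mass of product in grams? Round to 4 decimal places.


Use the coefficient ratio to convert reactant moles to product moles, then multiply by the product's molar mass.
moles_P = moles_R * (coeff_P / coeff_R) = 0.609 * (3/2) = 0.9135
mass_P = moles_P * M_P = 0.9135 * 171.84
mass_P = 156.97584 g, rounded to 4 dp:

156.9758 g


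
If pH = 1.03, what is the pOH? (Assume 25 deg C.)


At 25 deg C, pH + pOH = 14.
pOH = 14 - pH = 14 - 1.03
pOH = 12.97:

12.97


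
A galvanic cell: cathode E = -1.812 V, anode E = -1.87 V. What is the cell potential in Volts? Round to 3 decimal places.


Standard cell potential: E_cell = E_cathode - E_anode.
E_cell = -1.812 - (-1.87)
E_cell = 0.058 V, rounded to 3 dp:

0.058 V


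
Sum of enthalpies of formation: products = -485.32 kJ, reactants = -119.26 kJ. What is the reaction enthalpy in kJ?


dH_rxn = sum(dH_f products) - sum(dH_f reactants)
dH_rxn = -485.32 - (-119.26)
dH_rxn = -366.06 kJ:

-366.06 kJ


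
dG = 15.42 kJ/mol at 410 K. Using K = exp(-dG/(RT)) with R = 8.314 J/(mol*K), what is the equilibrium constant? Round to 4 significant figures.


dG is in kJ/mol; multiply by 1000 to match R in J/(mol*K).
RT = 8.314 * 410 = 3408.74 J/mol
exponent = -dG*1000 / (RT) = -(15.42*1000) / 3408.74 = -4.52366564
K = exp(-4.52366564)
K = 0.010849181, rounded to 4 significant figures:

0.01085


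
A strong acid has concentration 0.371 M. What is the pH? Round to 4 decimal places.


A strong acid dissociates completely, so [H+] equals the given concentration.
pH = -log10([H+]) = -log10(0.371)
pH = 0.43062609, rounded to 4 dp:

0.4306


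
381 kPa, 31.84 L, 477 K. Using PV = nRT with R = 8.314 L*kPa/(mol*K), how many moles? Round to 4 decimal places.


PV = nRT, solve for n = PV / (RT).
PV = 381 * 31.84 = 12131.04
RT = 8.314 * 477 = 3965.778
n = 12131.04 / 3965.778
n = 3.05893068 mol, rounded to 4 dp:

3.0589 mol


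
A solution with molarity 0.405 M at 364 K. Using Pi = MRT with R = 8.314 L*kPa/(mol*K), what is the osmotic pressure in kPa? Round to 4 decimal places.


Osmotic pressure (van't Hoff): Pi = M*R*T.
RT = 8.314 * 364 = 3026.296
Pi = 0.405 * 3026.296
Pi = 1225.64988 kPa, rounded to 4 dp:

1225.6499 kPa


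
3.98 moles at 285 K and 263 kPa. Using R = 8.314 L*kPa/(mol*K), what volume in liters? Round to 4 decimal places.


PV = nRT, solve for V = nRT / P.
nRT = 3.98 * 8.314 * 285 = 9430.5702
V = 9430.5702 / 263
V = 35.85768137 L, rounded to 4 dp:

35.8577 L


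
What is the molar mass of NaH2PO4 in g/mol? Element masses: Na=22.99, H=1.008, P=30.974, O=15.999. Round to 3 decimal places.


M = sum(count * atomic_mass) over atoms.
M = 1*22.99 + 2*1.008 + 1*30.974 + 4*15.999
M = 22.99 + 2.016 + 30.974 + 63.996
M = 119.976 g/mol, rounded to 3 dp:

119.976 g/mol


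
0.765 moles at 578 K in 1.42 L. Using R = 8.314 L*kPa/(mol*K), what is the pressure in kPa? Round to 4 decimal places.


PV = nRT, solve for P = nRT / V.
nRT = 0.765 * 8.314 * 578 = 3676.2014
P = 3676.2014 / 1.42
P = 2588.87422535 kPa, rounded to 4 dp:

2588.8742 kPa


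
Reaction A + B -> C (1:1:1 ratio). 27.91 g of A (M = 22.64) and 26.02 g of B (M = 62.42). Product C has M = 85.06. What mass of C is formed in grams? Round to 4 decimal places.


Find moles of each reactant; the smaller value is the limiting reagent in a 1:1:1 reaction, so moles_C equals moles of the limiter.
n_A = mass_A / M_A = 27.91 / 22.64 = 1.232774 mol
n_B = mass_B / M_B = 26.02 / 62.42 = 0.416854 mol
Limiting reagent: B (smaller), n_limiting = 0.416854 mol
mass_C = n_limiting * M_C = 0.416854 * 85.06
mass_C = 35.45760124 g, rounded to 4 dp:

35.4576 g


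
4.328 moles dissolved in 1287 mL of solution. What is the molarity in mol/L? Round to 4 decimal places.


Convert volume to liters: V_L = V_mL / 1000.
V_L = 1287 / 1000 = 1.287 L
M = n / V_L = 4.328 / 1.287
M = 3.36285936 mol/L, rounded to 4 dp:

3.3629 mol/L


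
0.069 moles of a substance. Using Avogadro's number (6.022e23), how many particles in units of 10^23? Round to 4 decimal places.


N = n * NA, then divide by 1e23 for the requested units.
N / 1e23 = n * 6.022
N / 1e23 = 0.069 * 6.022
N / 1e23 = 0.415518, rounded to 4 dp:

0.4155


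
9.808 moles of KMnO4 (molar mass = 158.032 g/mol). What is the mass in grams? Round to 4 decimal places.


mass = n * M
mass = 9.808 * 158.032
mass = 1549.977856 g, rounded to 4 dp:

1549.9779 g


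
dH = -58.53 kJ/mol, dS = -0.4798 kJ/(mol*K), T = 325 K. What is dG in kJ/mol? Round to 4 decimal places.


Gibbs: dG = dH - T*dS (consistent units, dS already in kJ/(mol*K)).
T*dS = 325 * -0.4798 = -155.935
dG = -58.53 - (-155.935)
dG = 97.405 kJ/mol, rounded to 4 dp:

97.4050 kJ/mol


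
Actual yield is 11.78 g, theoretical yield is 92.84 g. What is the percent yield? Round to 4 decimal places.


% yield = 100 * actual / theoretical
% yield = 100 * 11.78 / 92.84
% yield = 12.68849634 %, rounded to 4 dp:

12.6885 %


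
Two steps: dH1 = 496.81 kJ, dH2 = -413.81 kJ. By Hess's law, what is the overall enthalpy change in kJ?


Hess's law: enthalpy is a state function, so add the step enthalpies.
dH_total = dH1 + dH2 = 496.81 + (-413.81)
dH_total = 83.0 kJ:

83.00 kJ


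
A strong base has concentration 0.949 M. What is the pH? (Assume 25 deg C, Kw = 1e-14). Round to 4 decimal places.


A strong base dissociates completely, so [OH-] equals the given concentration.
pOH = -log10([OH-]) = -log10(0.949) = 0.022734
pH = 14 - pOH = 14 - 0.022734
pH = 13.977266, rounded to 4 dp:

13.9773


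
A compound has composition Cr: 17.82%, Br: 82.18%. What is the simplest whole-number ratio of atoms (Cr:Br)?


Assume 100 g of compound, divide each mass% by atomic mass to get moles, then normalize by the smallest to get a raw atom ratio.
Moles per 100 g: Cr: 17.82/51.996 = 0.3427, Br: 82.18/79.904 = 1.0285
Raw ratio (divide by min = 0.3427): Cr: 1.0, Br: 3.001
Multiply by 1 to clear fractions: Cr: 1.0 ~= 1, Br: 3.001 ~= 3
Reduce by GCD to get the simplest whole-number ratio:

1:3


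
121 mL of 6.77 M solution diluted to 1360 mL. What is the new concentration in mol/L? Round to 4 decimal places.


Dilution: M1*V1 = M2*V2, solve for M2.
M2 = M1*V1 / V2
M2 = 6.77 * 121 / 1360
M2 = 819.17 / 1360
M2 = 0.60233088 mol/L, rounded to 4 dp:

0.6023 mol/L


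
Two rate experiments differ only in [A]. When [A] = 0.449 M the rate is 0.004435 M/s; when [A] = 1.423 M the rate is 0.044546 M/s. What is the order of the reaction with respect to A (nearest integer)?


Rate is proportional to [A]^n, so rate2/rate1 = ([A]2/[A]1)^n. Take logs to solve for n.
rate2/rate1 = 0.044546 / 0.004435 = 10.0442
[A]2/[A]1 = 1.423 / 0.449 = 3.1693
n = ln(10.0442) / ln(3.1693) = 2.0
Nearest integer order:

2


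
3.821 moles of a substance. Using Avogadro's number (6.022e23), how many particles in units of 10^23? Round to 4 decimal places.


N = n * NA, then divide by 1e23 for the requested units.
N / 1e23 = n * 6.022
N / 1e23 = 3.821 * 6.022
N / 1e23 = 23.010062, rounded to 4 dp:

23.0101


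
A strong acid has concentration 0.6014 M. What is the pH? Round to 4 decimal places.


A strong acid dissociates completely, so [H+] equals the given concentration.
pH = -log10([H+]) = -log10(0.6014)
pH = 0.22083658, rounded to 4 dp:

0.2208


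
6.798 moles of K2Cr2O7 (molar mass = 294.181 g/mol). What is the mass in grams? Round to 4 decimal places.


mass = n * M
mass = 6.798 * 294.181
mass = 1999.842438 g, rounded to 4 dp:

1999.8424 g


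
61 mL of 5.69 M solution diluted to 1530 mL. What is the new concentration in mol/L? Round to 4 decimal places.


Dilution: M1*V1 = M2*V2, solve for M2.
M2 = M1*V1 / V2
M2 = 5.69 * 61 / 1530
M2 = 347.09 / 1530
M2 = 0.22685621 mol/L, rounded to 4 dp:

0.2269 mol/L


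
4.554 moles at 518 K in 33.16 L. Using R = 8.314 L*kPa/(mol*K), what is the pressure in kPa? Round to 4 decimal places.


PV = nRT, solve for P = nRT / V.
nRT = 4.554 * 8.314 * 518 = 19612.4932
P = 19612.4932 / 33.16
P = 591.45033776 kPa, rounded to 4 dp:

591.4503 kPa


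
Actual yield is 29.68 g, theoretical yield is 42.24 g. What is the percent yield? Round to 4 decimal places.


% yield = 100 * actual / theoretical
% yield = 100 * 29.68 / 42.24
% yield = 70.26515152 %, rounded to 4 dp:

70.2652 %


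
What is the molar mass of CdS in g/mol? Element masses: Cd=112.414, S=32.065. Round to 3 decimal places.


M = sum(count * atomic_mass) over atoms.
M = 1*112.414 + 1*32.065
M = 112.414 + 32.065
M = 144.479 g/mol, rounded to 3 dp:

144.479 g/mol


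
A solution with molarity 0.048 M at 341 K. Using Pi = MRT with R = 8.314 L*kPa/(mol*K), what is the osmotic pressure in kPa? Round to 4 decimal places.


Osmotic pressure (van't Hoff): Pi = M*R*T.
RT = 8.314 * 341 = 2835.074
Pi = 0.048 * 2835.074
Pi = 136.083552 kPa, rounded to 4 dp:

136.0836 kPa


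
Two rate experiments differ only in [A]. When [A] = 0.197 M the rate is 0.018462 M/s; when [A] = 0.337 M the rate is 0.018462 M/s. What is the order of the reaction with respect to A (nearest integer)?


Rate is proportional to [A]^n, so rate2/rate1 = ([A]2/[A]1)^n. Take logs to solve for n.
rate2/rate1 = 0.018462 / 0.018462 = 1.0
[A]2/[A]1 = 0.337 / 0.197 = 1.7107
n = ln(1.0) / ln(1.7107) = 0.0
Nearest integer order:

0


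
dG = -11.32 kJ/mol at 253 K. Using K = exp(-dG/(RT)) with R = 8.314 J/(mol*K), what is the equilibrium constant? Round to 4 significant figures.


dG is in kJ/mol; multiply by 1000 to match R in J/(mol*K).
RT = 8.314 * 253 = 2103.442 J/mol
exponent = -dG*1000 / (RT) = -(-11.32*1000) / 2103.442 = 5.3816554
K = exp(5.3816554)
K = 217.38183, rounded to 4 significant figures:

217.4


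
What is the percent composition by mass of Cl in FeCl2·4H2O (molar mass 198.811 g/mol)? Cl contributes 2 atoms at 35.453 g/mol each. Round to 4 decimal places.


pct = 100 * (n_elem * M_elem) / M_total
mass_contribution = 2 * 35.453 = 70.906 g/mol
pct = 100 * 70.906 / 198.811
pct = 35.66502859 %, rounded to 4 dp:

35.6650 %


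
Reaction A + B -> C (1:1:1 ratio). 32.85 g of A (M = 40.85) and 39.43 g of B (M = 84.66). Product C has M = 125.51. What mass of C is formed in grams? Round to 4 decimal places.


Find moles of each reactant; the smaller value is the limiting reagent in a 1:1:1 reaction, so moles_C equals moles of the limiter.
n_A = mass_A / M_A = 32.85 / 40.85 = 0.804162 mol
n_B = mass_B / M_B = 39.43 / 84.66 = 0.465745 mol
Limiting reagent: B (smaller), n_limiting = 0.465745 mol
mass_C = n_limiting * M_C = 0.465745 * 125.51
mass_C = 58.45565495 g, rounded to 4 dp:

58.4557 g


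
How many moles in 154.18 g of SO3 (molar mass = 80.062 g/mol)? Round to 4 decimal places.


n = mass / M
n = 154.18 / 80.062
n = 1.92575754 mol, rounded to 4 dp:

1.9258 mol


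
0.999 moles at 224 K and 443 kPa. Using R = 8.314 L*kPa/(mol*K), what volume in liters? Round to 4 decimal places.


PV = nRT, solve for V = nRT / P.
nRT = 0.999 * 8.314 * 224 = 1860.4737
V = 1860.4737 / 443
V = 4.1997149 L, rounded to 4 dp:

4.1997 L


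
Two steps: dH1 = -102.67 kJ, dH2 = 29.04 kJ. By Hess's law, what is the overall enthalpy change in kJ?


Hess's law: enthalpy is a state function, so add the step enthalpies.
dH_total = dH1 + dH2 = -102.67 + (29.04)
dH_total = -73.63 kJ:

-73.63 kJ


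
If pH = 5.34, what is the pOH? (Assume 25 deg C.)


At 25 deg C, pH + pOH = 14.
pOH = 14 - pH = 14 - 5.34
pOH = 8.66:

8.66


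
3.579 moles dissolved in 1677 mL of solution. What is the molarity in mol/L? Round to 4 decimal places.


Convert volume to liters: V_L = V_mL / 1000.
V_L = 1677 / 1000 = 1.677 L
M = n / V_L = 3.579 / 1.677
M = 2.13416816 mol/L, rounded to 4 dp:

2.1342 mol/L


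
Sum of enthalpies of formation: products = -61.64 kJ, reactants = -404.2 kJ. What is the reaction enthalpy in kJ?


dH_rxn = sum(dH_f products) - sum(dH_f reactants)
dH_rxn = -61.64 - (-404.2)
dH_rxn = 342.56 kJ:

342.56 kJ


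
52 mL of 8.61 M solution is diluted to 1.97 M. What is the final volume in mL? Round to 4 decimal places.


Dilution: M1*V1 = M2*V2, solve for V2.
V2 = M1*V1 / M2
V2 = 8.61 * 52 / 1.97
V2 = 447.72 / 1.97
V2 = 227.26903553 mL, rounded to 4 dp:

227.2690 mL


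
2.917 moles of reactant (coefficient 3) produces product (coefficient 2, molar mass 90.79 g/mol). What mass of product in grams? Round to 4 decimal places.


Use the coefficient ratio to convert reactant moles to product moles, then multiply by the product's molar mass.
moles_P = moles_R * (coeff_P / coeff_R) = 2.917 * (2/3) = 1.944667
mass_P = moles_P * M_P = 1.944667 * 90.79
mass_P = 176.55631693 g, rounded to 4 dp:

176.5563 g


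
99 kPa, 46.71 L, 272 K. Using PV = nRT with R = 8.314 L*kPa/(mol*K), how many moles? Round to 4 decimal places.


PV = nRT, solve for n = PV / (RT).
PV = 99 * 46.71 = 4624.29
RT = 8.314 * 272 = 2261.408
n = 4624.29 / 2261.408
n = 2.04487204 mol, rounded to 4 dp:

2.0449 mol


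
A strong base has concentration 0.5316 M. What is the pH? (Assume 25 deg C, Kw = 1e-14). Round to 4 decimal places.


A strong base dissociates completely, so [OH-] equals the given concentration.
pOH = -log10([OH-]) = -log10(0.5316) = 0.274415
pH = 14 - pOH = 14 - 0.274415
pH = 13.725585, rounded to 4 dp:

13.7256


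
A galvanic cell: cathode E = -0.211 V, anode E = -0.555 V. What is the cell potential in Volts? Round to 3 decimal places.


Standard cell potential: E_cell = E_cathode - E_anode.
E_cell = -0.211 - (-0.555)
E_cell = 0.344 V, rounded to 3 dp:

0.344 V


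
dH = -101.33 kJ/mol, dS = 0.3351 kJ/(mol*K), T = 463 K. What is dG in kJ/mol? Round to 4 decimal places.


Gibbs: dG = dH - T*dS (consistent units, dS already in kJ/(mol*K)).
T*dS = 463 * 0.3351 = 155.1513
dG = -101.33 - (155.1513)
dG = -256.4813 kJ/mol, rounded to 4 dp:

-256.4813 kJ/mol


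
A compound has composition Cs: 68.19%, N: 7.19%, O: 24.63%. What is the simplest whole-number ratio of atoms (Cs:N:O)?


Assume 100 g of compound, divide each mass% by atomic mass to get moles, then normalize by the smallest to get a raw atom ratio.
Moles per 100 g: Cs: 68.19/132.905 = 0.5131, N: 7.19/14.007 = 0.5133, O: 24.63/15.999 = 1.5395
Raw ratio (divide by min = 0.5131): Cs: 1.0, N: 1.0, O: 3.0
Multiply by 1 to clear fractions: Cs: 1.0 ~= 1, N: 1.0 ~= 1, O: 3.0 ~= 3
Reduce by GCD to get the simplest whole-number ratio:

1:1:3


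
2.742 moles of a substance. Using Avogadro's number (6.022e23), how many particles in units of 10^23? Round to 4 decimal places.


N = n * NA, then divide by 1e23 for the requested units.
N / 1e23 = n * 6.022
N / 1e23 = 2.742 * 6.022
N / 1e23 = 16.512324, rounded to 4 dp:

16.5123


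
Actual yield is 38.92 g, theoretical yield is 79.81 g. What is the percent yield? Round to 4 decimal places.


% yield = 100 * actual / theoretical
% yield = 100 * 38.92 / 79.81
% yield = 48.76581882 %, rounded to 4 dp:

48.7658 %


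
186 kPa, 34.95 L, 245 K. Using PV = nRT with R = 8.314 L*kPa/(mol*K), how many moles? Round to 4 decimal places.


PV = nRT, solve for n = PV / (RT).
PV = 186 * 34.95 = 6500.7
RT = 8.314 * 245 = 2036.93
n = 6500.7 / 2036.93
n = 3.19142042 mol, rounded to 4 dp:

3.1914 mol


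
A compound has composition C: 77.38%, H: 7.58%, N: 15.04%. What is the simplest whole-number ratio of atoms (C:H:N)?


Assume 100 g of compound, divide each mass% by atomic mass to get moles, then normalize by the smallest to get a raw atom ratio.
Moles per 100 g: C: 77.38/12.011 = 6.4424, H: 7.58/1.008 = 7.5198, N: 15.04/14.007 = 1.0737
Raw ratio (divide by min = 1.0737): C: 6.0, H: 7.003, N: 1.0
Multiply by 1 to clear fractions: C: 6.0 ~= 6, H: 7.003 ~= 7, N: 1.0 ~= 1
Reduce by GCD to get the simplest whole-number ratio:

6:7:1


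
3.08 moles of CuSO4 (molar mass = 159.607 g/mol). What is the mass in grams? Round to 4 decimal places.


mass = n * M
mass = 3.08 * 159.607
mass = 491.58956 g, rounded to 4 dp:

491.5896 g


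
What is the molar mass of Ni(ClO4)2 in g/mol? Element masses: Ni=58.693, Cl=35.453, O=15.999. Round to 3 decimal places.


M = sum(count * atomic_mass) over atoms.
M = 1*58.693 + 2*35.453 + 8*15.999
M = 58.693 + 70.906 + 127.992
M = 257.591 g/mol, rounded to 3 dp:

257.591 g/mol


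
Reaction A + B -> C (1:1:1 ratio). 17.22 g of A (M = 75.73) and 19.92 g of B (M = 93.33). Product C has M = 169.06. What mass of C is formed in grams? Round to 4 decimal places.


Find moles of each reactant; the smaller value is the limiting reagent in a 1:1:1 reaction, so moles_C equals moles of the limiter.
n_A = mass_A / M_A = 17.22 / 75.73 = 0.227387 mol
n_B = mass_B / M_B = 19.92 / 93.33 = 0.213436 mol
Limiting reagent: B (smaller), n_limiting = 0.213436 mol
mass_C = n_limiting * M_C = 0.213436 * 169.06
mass_C = 36.08349016 g, rounded to 4 dp:

36.0835 g


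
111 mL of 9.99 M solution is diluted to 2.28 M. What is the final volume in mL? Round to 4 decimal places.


Dilution: M1*V1 = M2*V2, solve for V2.
V2 = M1*V1 / M2
V2 = 9.99 * 111 / 2.28
V2 = 1108.89 / 2.28
V2 = 486.35526316 mL, rounded to 4 dp:

486.3553 mL


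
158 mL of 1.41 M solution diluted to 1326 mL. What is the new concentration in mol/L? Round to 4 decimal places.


Dilution: M1*V1 = M2*V2, solve for M2.
M2 = M1*V1 / V2
M2 = 1.41 * 158 / 1326
M2 = 222.78 / 1326
M2 = 0.16800905 mol/L, rounded to 4 dp:

0.1680 mol/L


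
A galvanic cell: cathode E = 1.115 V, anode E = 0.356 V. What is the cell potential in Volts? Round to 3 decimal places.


Standard cell potential: E_cell = E_cathode - E_anode.
E_cell = 1.115 - (0.356)
E_cell = 0.759 V, rounded to 3 dp:

0.759 V


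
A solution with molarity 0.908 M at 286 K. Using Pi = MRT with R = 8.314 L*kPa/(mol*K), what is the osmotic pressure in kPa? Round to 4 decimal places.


Osmotic pressure (van't Hoff): Pi = M*R*T.
RT = 8.314 * 286 = 2377.804
Pi = 0.908 * 2377.804
Pi = 2159.046032 kPa, rounded to 4 dp:

2159.0460 kPa


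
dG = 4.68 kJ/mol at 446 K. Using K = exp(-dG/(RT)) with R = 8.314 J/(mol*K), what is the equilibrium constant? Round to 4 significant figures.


dG is in kJ/mol; multiply by 1000 to match R in J/(mol*K).
RT = 8.314 * 446 = 3708.044 J/mol
exponent = -dG*1000 / (RT) = -(4.68*1000) / 3708.044 = -1.26212095
K = exp(-1.26212095)
K = 0.28305305, rounded to 4 significant figures:

0.2831


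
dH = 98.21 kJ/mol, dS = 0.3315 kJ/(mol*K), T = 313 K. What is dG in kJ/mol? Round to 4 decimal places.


Gibbs: dG = dH - T*dS (consistent units, dS already in kJ/(mol*K)).
T*dS = 313 * 0.3315 = 103.7595
dG = 98.21 - (103.7595)
dG = -5.5495 kJ/mol, rounded to 4 dp:

-5.5495 kJ/mol


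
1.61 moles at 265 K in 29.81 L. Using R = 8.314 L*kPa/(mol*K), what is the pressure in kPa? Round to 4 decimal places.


PV = nRT, solve for P = nRT / V.
nRT = 1.61 * 8.314 * 265 = 3547.1681
P = 3547.1681 / 29.81
P = 118.99255619 kPa, rounded to 4 dp:

118.9926 kPa


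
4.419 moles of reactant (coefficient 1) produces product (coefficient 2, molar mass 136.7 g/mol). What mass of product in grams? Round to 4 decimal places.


Use the coefficient ratio to convert reactant moles to product moles, then multiply by the product's molar mass.
moles_P = moles_R * (coeff_P / coeff_R) = 4.419 * (2/1) = 8.838
mass_P = moles_P * M_P = 8.838 * 136.7
mass_P = 1208.1546 g, rounded to 4 dp:

1208.1546 g


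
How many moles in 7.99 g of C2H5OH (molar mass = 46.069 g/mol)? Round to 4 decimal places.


n = mass / M
n = 7.99 / 46.069
n = 0.1734355 mol, rounded to 4 dp:

0.1734 mol


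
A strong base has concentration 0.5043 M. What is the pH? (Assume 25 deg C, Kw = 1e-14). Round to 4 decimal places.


A strong base dissociates completely, so [OH-] equals the given concentration.
pOH = -log10([OH-]) = -log10(0.5043) = 0.297311
pH = 14 - pOH = 14 - 0.297311
pH = 13.702689, rounded to 4 dp:

13.7027


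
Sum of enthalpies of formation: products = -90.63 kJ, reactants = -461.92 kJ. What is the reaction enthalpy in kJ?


dH_rxn = sum(dH_f products) - sum(dH_f reactants)
dH_rxn = -90.63 - (-461.92)
dH_rxn = 371.29 kJ:

371.29 kJ


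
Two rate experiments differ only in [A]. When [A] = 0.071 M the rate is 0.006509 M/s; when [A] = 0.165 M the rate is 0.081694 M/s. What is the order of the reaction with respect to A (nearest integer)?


Rate is proportional to [A]^n, so rate2/rate1 = ([A]2/[A]1)^n. Take logs to solve for n.
rate2/rate1 = 0.081694 / 0.006509 = 12.5509
[A]2/[A]1 = 0.165 / 0.071 = 2.3239
n = ln(12.5509) / ln(2.3239) = 3.0
Nearest integer order:

3


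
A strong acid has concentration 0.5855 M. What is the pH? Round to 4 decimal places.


A strong acid dissociates completely, so [H+] equals the given concentration.
pH = -log10([H+]) = -log10(0.5855)
pH = 0.2324731, rounded to 4 dp:

0.2325


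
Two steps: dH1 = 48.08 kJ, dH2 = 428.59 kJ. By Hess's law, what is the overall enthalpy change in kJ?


Hess's law: enthalpy is a state function, so add the step enthalpies.
dH_total = dH1 + dH2 = 48.08 + (428.59)
dH_total = 476.67 kJ:

476.67 kJ


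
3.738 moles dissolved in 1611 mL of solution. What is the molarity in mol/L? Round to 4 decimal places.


Convert volume to liters: V_L = V_mL / 1000.
V_L = 1611 / 1000 = 1.611 L
M = n / V_L = 3.738 / 1.611
M = 2.32029795 mol/L, rounded to 4 dp:

2.3203 mol/L


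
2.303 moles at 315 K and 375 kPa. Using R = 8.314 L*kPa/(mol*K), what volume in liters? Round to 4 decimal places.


PV = nRT, solve for V = nRT / P.
nRT = 2.303 * 8.314 * 315 = 6031.3497
V = 6031.3497 / 375
V = 16.0835992 L, rounded to 4 dp:

16.0836 L


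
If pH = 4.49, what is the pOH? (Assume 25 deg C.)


At 25 deg C, pH + pOH = 14.
pOH = 14 - pH = 14 - 4.49
pOH = 9.51:

9.51


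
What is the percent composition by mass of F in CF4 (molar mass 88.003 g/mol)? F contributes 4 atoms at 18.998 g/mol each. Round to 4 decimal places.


pct = 100 * (n_elem * M_elem) / M_total
mass_contribution = 4 * 18.998 = 75.992 g/mol
pct = 100 * 75.992 / 88.003
pct = 86.35160165 %, rounded to 4 dp:

86.3516 %


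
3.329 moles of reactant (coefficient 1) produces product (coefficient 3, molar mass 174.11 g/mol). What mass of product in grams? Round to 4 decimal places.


Use the coefficient ratio to convert reactant moles to product moles, then multiply by the product's molar mass.
moles_P = moles_R * (coeff_P / coeff_R) = 3.329 * (3/1) = 9.987
mass_P = moles_P * M_P = 9.987 * 174.11
mass_P = 1738.83657 g, rounded to 4 dp:

1738.8366 g


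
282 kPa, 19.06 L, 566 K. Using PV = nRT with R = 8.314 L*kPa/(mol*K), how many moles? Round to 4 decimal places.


PV = nRT, solve for n = PV / (RT).
PV = 282 * 19.06 = 5374.92
RT = 8.314 * 566 = 4705.724
n = 5374.92 / 4705.724
n = 1.14220894 mol, rounded to 4 dp:

1.1422 mol


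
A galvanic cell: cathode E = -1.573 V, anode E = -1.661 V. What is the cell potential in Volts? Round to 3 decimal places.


Standard cell potential: E_cell = E_cathode - E_anode.
E_cell = -1.573 - (-1.661)
E_cell = 0.088 V, rounded to 3 dp:

0.088 V


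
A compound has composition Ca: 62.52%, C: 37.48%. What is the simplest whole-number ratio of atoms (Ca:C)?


Assume 100 g of compound, divide each mass% by atomic mass to get moles, then normalize by the smallest to get a raw atom ratio.
Moles per 100 g: Ca: 62.52/40.078 = 1.56, C: 37.48/12.011 = 3.1205
Raw ratio (divide by min = 1.56): Ca: 1.0, C: 2.0
Multiply by 1 to clear fractions: Ca: 1.0 ~= 1, C: 2.0 ~= 2
Reduce by GCD to get the simplest whole-number ratio:

1:2


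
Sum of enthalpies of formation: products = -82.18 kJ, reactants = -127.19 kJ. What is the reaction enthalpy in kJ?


dH_rxn = sum(dH_f products) - sum(dH_f reactants)
dH_rxn = -82.18 - (-127.19)
dH_rxn = 45.01 kJ:

45.01 kJ


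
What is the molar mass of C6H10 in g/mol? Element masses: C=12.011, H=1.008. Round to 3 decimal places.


M = sum(count * atomic_mass) over atoms.
M = 6*12.011 + 10*1.008
M = 72.066 + 10.08
M = 82.146 g/mol, rounded to 3 dp:

82.146 g/mol


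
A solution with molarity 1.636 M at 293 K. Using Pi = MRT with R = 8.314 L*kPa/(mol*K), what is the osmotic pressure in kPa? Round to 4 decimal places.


Osmotic pressure (van't Hoff): Pi = M*R*T.
RT = 8.314 * 293 = 2436.002
Pi = 1.636 * 2436.002
Pi = 3985.299272 kPa, rounded to 4 dp:

3985.2993 kPa


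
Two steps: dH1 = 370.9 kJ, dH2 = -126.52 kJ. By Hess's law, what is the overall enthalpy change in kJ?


Hess's law: enthalpy is a state function, so add the step enthalpies.
dH_total = dH1 + dH2 = 370.9 + (-126.52)
dH_total = 244.38 kJ:

244.38 kJ


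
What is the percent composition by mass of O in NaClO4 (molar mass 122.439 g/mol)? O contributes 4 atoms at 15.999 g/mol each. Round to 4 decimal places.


pct = 100 * (n_elem * M_elem) / M_total
mass_contribution = 4 * 15.999 = 63.996 g/mol
pct = 100 * 63.996 / 122.439
pct = 52.26765981 %, rounded to 4 dp:

52.2677 %


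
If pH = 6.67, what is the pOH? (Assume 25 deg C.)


At 25 deg C, pH + pOH = 14.
pOH = 14 - pH = 14 - 6.67
pOH = 7.33:

7.33


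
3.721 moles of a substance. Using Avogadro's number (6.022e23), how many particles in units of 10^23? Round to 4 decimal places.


N = n * NA, then divide by 1e23 for the requested units.
N / 1e23 = n * 6.022
N / 1e23 = 3.721 * 6.022
N / 1e23 = 22.407862, rounded to 4 dp:

22.4079


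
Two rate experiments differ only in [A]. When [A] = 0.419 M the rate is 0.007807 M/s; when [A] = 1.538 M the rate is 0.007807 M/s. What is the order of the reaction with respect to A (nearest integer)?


Rate is proportional to [A]^n, so rate2/rate1 = ([A]2/[A]1)^n. Take logs to solve for n.
rate2/rate1 = 0.007807 / 0.007807 = 1.0
[A]2/[A]1 = 1.538 / 0.419 = 3.6706
n = ln(1.0) / ln(3.6706) = 0.0
Nearest integer order:

0


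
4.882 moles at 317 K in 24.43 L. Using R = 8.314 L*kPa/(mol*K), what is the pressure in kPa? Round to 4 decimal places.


PV = nRT, solve for P = nRT / V.
nRT = 4.882 * 8.314 * 317 = 12866.6965
P = 12866.6965 / 24.43
P = 526.6760745 kPa, rounded to 4 dp:

526.6761 kPa


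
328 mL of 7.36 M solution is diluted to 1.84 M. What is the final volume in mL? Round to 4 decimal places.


Dilution: M1*V1 = M2*V2, solve for V2.
V2 = M1*V1 / M2
V2 = 7.36 * 328 / 1.84
V2 = 2414.08 / 1.84
V2 = 1312.0 mL, rounded to 4 dp:

1312.0000 mL


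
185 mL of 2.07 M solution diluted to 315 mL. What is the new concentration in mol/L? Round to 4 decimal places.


Dilution: M1*V1 = M2*V2, solve for M2.
M2 = M1*V1 / V2
M2 = 2.07 * 185 / 315
M2 = 382.95 / 315
M2 = 1.21571429 mol/L, rounded to 4 dp:

1.2157 mol/L


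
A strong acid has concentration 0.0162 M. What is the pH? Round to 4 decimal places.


A strong acid dissociates completely, so [H+] equals the given concentration.
pH = -log10([H+]) = -log10(0.0162)
pH = 1.79048499, rounded to 4 dp:

1.7905


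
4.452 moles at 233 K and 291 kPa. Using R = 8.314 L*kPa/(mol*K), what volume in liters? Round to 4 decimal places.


PV = nRT, solve for V = nRT / P.
nRT = 4.452 * 8.314 * 233 = 8624.2452
V = 8624.2452 / 291
V = 29.63658144 L, rounded to 4 dp:

29.6366 L


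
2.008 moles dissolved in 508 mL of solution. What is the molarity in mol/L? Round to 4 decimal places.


Convert volume to liters: V_L = V_mL / 1000.
V_L = 508 / 1000 = 0.508 L
M = n / V_L = 2.008 / 0.508
M = 3.95275591 mol/L, rounded to 4 dp:

3.9528 mol/L


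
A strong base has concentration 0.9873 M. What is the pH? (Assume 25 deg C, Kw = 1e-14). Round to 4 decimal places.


A strong base dissociates completely, so [OH-] equals the given concentration.
pOH = -log10([OH-]) = -log10(0.9873) = 0.005551
pH = 14 - pOH = 14 - 0.005551
pH = 13.994449, rounded to 4 dp:

13.9944


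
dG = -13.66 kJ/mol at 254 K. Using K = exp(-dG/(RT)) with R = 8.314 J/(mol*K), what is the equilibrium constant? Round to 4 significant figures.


dG is in kJ/mol; multiply by 1000 to match R in J/(mol*K).
RT = 8.314 * 254 = 2111.756 J/mol
exponent = -dG*1000 / (RT) = -(-13.66*1000) / 2111.756 = 6.46855034
K = exp(6.46855034)
K = 644.54867, rounded to 4 significant figures:

644.5


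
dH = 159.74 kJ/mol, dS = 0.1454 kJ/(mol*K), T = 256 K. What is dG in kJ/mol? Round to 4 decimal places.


Gibbs: dG = dH - T*dS (consistent units, dS already in kJ/(mol*K)).
T*dS = 256 * 0.1454 = 37.2224
dG = 159.74 - (37.2224)
dG = 122.5176 kJ/mol, rounded to 4 dp:

122.5176 kJ/mol


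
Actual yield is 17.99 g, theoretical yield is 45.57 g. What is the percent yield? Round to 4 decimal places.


% yield = 100 * actual / theoretical
% yield = 100 * 17.99 / 45.57
% yield = 39.47772657 %, rounded to 4 dp:

39.4777 %


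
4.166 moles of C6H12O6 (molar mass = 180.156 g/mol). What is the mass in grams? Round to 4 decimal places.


mass = n * M
mass = 4.166 * 180.156
mass = 750.529896 g, rounded to 4 dp:

750.5299 g


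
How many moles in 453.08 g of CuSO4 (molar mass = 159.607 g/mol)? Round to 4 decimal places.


n = mass / M
n = 453.08 / 159.607
n = 2.83872261 mol, rounded to 4 dp:

2.8387 mol


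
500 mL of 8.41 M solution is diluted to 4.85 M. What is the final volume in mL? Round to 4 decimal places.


Dilution: M1*V1 = M2*V2, solve for V2.
V2 = M1*V1 / M2
V2 = 8.41 * 500 / 4.85
V2 = 4205.0 / 4.85
V2 = 867.01030928 mL, rounded to 4 dp:

867.0103 mL


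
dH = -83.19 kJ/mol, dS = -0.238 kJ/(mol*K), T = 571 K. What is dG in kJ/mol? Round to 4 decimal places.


Gibbs: dG = dH - T*dS (consistent units, dS already in kJ/(mol*K)).
T*dS = 571 * -0.238 = -135.898
dG = -83.19 - (-135.898)
dG = 52.708 kJ/mol, rounded to 4 dp:

52.7080 kJ/mol


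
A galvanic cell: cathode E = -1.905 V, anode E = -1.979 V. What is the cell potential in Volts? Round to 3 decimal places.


Standard cell potential: E_cell = E_cathode - E_anode.
E_cell = -1.905 - (-1.979)
E_cell = 0.074 V, rounded to 3 dp:

0.074 V


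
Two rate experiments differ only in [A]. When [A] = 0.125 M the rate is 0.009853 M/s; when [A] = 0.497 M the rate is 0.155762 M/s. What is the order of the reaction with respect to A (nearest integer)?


Rate is proportional to [A]^n, so rate2/rate1 = ([A]2/[A]1)^n. Take logs to solve for n.
rate2/rate1 = 0.155762 / 0.009853 = 15.8086
[A]2/[A]1 = 0.497 / 0.125 = 3.976
n = ln(15.8086) / ln(3.976) = 2.0
Nearest integer order:

2


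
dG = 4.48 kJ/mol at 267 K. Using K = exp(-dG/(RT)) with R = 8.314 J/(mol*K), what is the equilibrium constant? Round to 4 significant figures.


dG is in kJ/mol; multiply by 1000 to match R in J/(mol*K).
RT = 8.314 * 267 = 2219.838 J/mol
exponent = -dG*1000 / (RT) = -(4.48*1000) / 2219.838 = -2.01816529
K = exp(-2.01816529)
K = 0.13289907, rounded to 4 significant figures:

0.1329


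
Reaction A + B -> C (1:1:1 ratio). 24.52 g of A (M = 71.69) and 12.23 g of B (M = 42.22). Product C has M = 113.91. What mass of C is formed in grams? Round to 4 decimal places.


Find moles of each reactant; the smaller value is the limiting reagent in a 1:1:1 reaction, so moles_C equals moles of the limiter.
n_A = mass_A / M_A = 24.52 / 71.69 = 0.342028 mol
n_B = mass_B / M_B = 12.23 / 42.22 = 0.289673 mol
Limiting reagent: B (smaller), n_limiting = 0.289673 mol
mass_C = n_limiting * M_C = 0.289673 * 113.91
mass_C = 32.99665143 g, rounded to 4 dp:

32.9967 g


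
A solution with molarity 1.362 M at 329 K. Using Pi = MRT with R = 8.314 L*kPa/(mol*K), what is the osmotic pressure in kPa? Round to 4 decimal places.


Osmotic pressure (van't Hoff): Pi = M*R*T.
RT = 8.314 * 329 = 2735.306
Pi = 1.362 * 2735.306
Pi = 3725.486772 kPa, rounded to 4 dp:

3725.4868 kPa


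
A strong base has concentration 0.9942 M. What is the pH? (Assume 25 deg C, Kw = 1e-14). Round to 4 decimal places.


A strong base dissociates completely, so [OH-] equals the given concentration.
pOH = -log10([OH-]) = -log10(0.9942) = 0.002526
pH = 14 - pOH = 14 - 0.002526
pH = 13.997474, rounded to 4 dp:

13.9975


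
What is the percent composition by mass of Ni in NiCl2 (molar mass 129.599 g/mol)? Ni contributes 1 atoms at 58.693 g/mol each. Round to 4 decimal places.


pct = 100 * (n_elem * M_elem) / M_total
mass_contribution = 1 * 58.693 = 58.693 g/mol
pct = 100 * 58.693 / 129.599
pct = 45.28815809 %, rounded to 4 dp:

45.2882 %


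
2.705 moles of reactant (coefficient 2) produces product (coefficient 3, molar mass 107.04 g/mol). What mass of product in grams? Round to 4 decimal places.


Use the coefficient ratio to convert reactant moles to product moles, then multiply by the product's molar mass.
moles_P = moles_R * (coeff_P / coeff_R) = 2.705 * (3/2) = 4.0575
mass_P = moles_P * M_P = 4.0575 * 107.04
mass_P = 434.3148 g, rounded to 4 dp:

434.3148 g


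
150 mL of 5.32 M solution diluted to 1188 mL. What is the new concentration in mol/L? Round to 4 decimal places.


Dilution: M1*V1 = M2*V2, solve for M2.
M2 = M1*V1 / V2
M2 = 5.32 * 150 / 1188
M2 = 798.0 / 1188
M2 = 0.67171717 mol/L, rounded to 4 dp:

0.6717 mol/L


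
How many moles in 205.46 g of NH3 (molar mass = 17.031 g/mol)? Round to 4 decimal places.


n = mass / M
n = 205.46 / 17.031
n = 12.06388351 mol, rounded to 4 dp:

12.0639 mol


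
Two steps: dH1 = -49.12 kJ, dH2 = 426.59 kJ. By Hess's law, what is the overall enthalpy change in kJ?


Hess's law: enthalpy is a state function, so add the step enthalpies.
dH_total = dH1 + dH2 = -49.12 + (426.59)
dH_total = 377.47 kJ:

377.47 kJ


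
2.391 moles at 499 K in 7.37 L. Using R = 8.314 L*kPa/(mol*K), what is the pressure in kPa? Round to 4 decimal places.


PV = nRT, solve for P = nRT / V.
nRT = 2.391 * 8.314 * 499 = 9919.5082
P = 9919.5082 / 7.37
P = 1345.93055631 kPa, rounded to 4 dp:

1345.9306 kPa


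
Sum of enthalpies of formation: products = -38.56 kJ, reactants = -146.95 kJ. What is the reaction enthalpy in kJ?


dH_rxn = sum(dH_f products) - sum(dH_f reactants)
dH_rxn = -38.56 - (-146.95)
dH_rxn = 108.39 kJ:

108.39 kJ


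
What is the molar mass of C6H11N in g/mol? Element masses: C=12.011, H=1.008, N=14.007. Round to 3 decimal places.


M = sum(count * atomic_mass) over atoms.
M = 6*12.011 + 11*1.008 + 1*14.007
M = 72.066 + 11.088 + 14.007
M = 97.161 g/mol, rounded to 3 dp:

97.161 g/mol


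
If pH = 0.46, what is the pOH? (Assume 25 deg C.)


At 25 deg C, pH + pOH = 14.
pOH = 14 - pH = 14 - 0.46
pOH = 13.54:

13.54


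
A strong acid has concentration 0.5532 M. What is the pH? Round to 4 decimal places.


A strong acid dissociates completely, so [H+] equals the given concentration.
pH = -log10([H+]) = -log10(0.5532)
pH = 0.25711783, rounded to 4 dp:

0.2571


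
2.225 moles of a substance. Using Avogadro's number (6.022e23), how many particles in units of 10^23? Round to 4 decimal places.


N = n * NA, then divide by 1e23 for the requested units.
N / 1e23 = n * 6.022
N / 1e23 = 2.225 * 6.022
N / 1e23 = 13.39895, rounded to 4 dp:

13.3990


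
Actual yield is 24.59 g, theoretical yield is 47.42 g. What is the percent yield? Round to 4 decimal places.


% yield = 100 * actual / theoretical
% yield = 100 * 24.59 / 47.42
% yield = 51.85575706 %, rounded to 4 dp:

51.8558 %


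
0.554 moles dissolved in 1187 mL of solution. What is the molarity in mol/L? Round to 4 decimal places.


Convert volume to liters: V_L = V_mL / 1000.
V_L = 1187 / 1000 = 1.187 L
M = n / V_L = 0.554 / 1.187
M = 0.46672283 mol/L, rounded to 4 dp:

0.4667 mol/L


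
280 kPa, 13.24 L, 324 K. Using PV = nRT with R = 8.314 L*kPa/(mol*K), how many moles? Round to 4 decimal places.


PV = nRT, solve for n = PV / (RT).
PV = 280 * 13.24 = 3707.2
RT = 8.314 * 324 = 2693.736
n = 3707.2 / 2693.736
n = 1.37622989 mol, rounded to 4 dp:

1.3762 mol


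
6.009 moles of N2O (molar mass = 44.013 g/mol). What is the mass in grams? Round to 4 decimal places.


mass = n * M
mass = 6.009 * 44.013
mass = 264.474117 g, rounded to 4 dp:

264.4741 g


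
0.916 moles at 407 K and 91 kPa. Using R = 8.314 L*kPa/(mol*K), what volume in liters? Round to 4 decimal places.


PV = nRT, solve for V = nRT / P.
nRT = 0.916 * 8.314 * 407 = 3099.559
V = 3099.559 / 91
V = 34.06108791 L, rounded to 4 dp:

34.0611 L


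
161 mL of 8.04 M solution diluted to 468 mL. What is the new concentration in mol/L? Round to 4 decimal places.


Dilution: M1*V1 = M2*V2, solve for M2.
M2 = M1*V1 / V2
M2 = 8.04 * 161 / 468
M2 = 1294.44 / 468
M2 = 2.76589744 mol/L, rounded to 4 dp:

2.7659 mol/L


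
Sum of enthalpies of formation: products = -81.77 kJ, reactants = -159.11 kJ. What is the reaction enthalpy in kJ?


dH_rxn = sum(dH_f products) - sum(dH_f reactants)
dH_rxn = -81.77 - (-159.11)
dH_rxn = 77.34 kJ:

77.34 kJ


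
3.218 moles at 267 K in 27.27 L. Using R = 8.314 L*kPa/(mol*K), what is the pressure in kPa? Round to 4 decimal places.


PV = nRT, solve for P = nRT / V.
nRT = 3.218 * 8.314 * 267 = 7143.4387
P = 7143.4387 / 27.27
P = 261.95228089 kPa, rounded to 4 dp:

261.9523 kPa


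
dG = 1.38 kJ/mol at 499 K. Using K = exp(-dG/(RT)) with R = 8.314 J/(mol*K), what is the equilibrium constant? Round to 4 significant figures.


dG is in kJ/mol; multiply by 1000 to match R in J/(mol*K).
RT = 8.314 * 499 = 4148.686 J/mol
exponent = -dG*1000 / (RT) = -(1.38*1000) / 4148.686 = -0.33263544
K = exp(-0.33263544)
K = 0.71703155, rounded to 4 significant figures:

0.7170


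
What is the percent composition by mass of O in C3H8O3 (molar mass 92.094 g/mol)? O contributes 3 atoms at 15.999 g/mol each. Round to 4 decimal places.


pct = 100 * (n_elem * M_elem) / M_total
mass_contribution = 3 * 15.999 = 47.997 g/mol
pct = 100 * 47.997 / 92.094
pct = 52.11740179 %, rounded to 4 dp:

52.1174 %


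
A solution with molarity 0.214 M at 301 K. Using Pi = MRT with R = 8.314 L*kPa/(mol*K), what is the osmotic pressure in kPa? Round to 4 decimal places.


Osmotic pressure (van't Hoff): Pi = M*R*T.
RT = 8.314 * 301 = 2502.514
Pi = 0.214 * 2502.514
Pi = 535.537996 kPa, rounded to 4 dp:

535.5380 kPa


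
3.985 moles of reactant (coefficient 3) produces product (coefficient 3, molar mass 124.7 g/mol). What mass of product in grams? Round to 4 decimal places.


Use the coefficient ratio to convert reactant moles to product moles, then multiply by the product's molar mass.
moles_P = moles_R * (coeff_P / coeff_R) = 3.985 * (3/3) = 3.985
mass_P = moles_P * M_P = 3.985 * 124.7
mass_P = 496.9295 g, rounded to 4 dp:

496.9295 g


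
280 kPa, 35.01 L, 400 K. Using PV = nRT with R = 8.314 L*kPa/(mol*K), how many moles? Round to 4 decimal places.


PV = nRT, solve for n = PV / (RT).
PV = 280 * 35.01 = 9802.8
RT = 8.314 * 400 = 3325.6
n = 9802.8 / 3325.6
n = 2.94767861 mol, rounded to 4 dp:

2.9477 mol


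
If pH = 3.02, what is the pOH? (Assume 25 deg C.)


At 25 deg C, pH + pOH = 14.
pOH = 14 - pH = 14 - 3.02
pOH = 10.98:

10.98


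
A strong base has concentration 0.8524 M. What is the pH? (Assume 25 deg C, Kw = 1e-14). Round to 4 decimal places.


A strong base dissociates completely, so [OH-] equals the given concentration.
pOH = -log10([OH-]) = -log10(0.8524) = 0.069357
pH = 14 - pOH = 14 - 0.069357
pH = 13.930643, rounded to 4 dp:

13.9306
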